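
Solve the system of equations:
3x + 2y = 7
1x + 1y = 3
x = 1, y = 2

Use elimination (row reduction):
Equation 1: 3x + 2y = 7.
Equation 2: 1x + 1y = 3.
Multiply Eq1 by 1 and Eq2 by 3: 3x + 2y = 7;  3x + 3y = 9.
Subtract: (1)y = 2, so y = 2.
Back-substitute into Eq1: 3x + 2*(2) = 7, so x = 1.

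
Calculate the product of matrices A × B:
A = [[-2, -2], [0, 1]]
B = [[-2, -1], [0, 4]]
[[4, -6], [0, 4]]

Matrix multiplication:
C[0][0] = -2×-2 + -2×0 = 4
C[0][1] = -2×-1 + -2×4 = -6
C[1][0] = 0×-2 + 1×0 = 0
C[1][1] = 0×-1 + 1×4 = 4
Result: [[4, -6], [0, 4]]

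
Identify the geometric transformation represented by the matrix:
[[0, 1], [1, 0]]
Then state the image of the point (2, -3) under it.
reflection across the line y = x; image of (2, -3) is (-3, 2)

This is a symmetric orthogonal matrix with determinant -1, which characterizes a reflection in ℝ².
The matrix [[0, 1], [1, 0]] represents: reflection across the line y = x.
Applying it to (2, -3): [0·2 + 1·-3, 1·2 + 0·-3] = (-3, 2).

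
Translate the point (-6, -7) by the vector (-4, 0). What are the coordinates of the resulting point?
(-10, -7)

Translation by (-4, 0):
x' = -6 + -4 = -10
y' = -7 + 0 = -7
Homogeneous matrix: [[1, 0, -4], [0, 1, 0], [0, 0, 1]]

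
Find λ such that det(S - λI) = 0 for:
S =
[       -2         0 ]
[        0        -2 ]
λ = -2, -2

Solve det(S - λI) = 0. For a 2×2 matrix the characteristic equation is λ² - (trace)λ + det = 0.
trace(S) = a + d = -2 - 2 = -4.
det(S) = a*d - b*c = (-2)*(-2) - (0)*(0) = 4 - 0 = 4.
Characteristic equation: λ² - (-4)λ + (4) = 0.
Discriminant = (-4)² - 4*(4) = 16 - 16 = 0.
λ = (-4 ± √0) / 2 = (-4 ± 0) / 2 = -2, -2.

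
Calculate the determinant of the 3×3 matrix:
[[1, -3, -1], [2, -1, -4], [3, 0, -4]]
13

Expansion along first row:
det = 1·det([[-1,-4],[0,-4]]) - -3·det([[2,-4],[3,-4]]) + -1·det([[2,-1],[3,0]])
    = 1·(-1·-4 - -4·0) - -3·(2·-4 - -4·3) + -1·(2·0 - -1·3)
    = 1·4 - -3·4 + -1·3
    = 4 + 12 + -3 = 13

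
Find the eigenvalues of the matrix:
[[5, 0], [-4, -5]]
λ = -5 and λ = 5

Characteristic equation: det(A - λI) = 0
λ² - (trace)λ + (det) = 0
λ² - (0)λ + (-25) = 0
λ² - 0λ - 25 = 0
Solving: λ = -5, 5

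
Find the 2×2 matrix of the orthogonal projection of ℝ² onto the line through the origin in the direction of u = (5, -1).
[[25/26, -5/26], [-5/26, 1/26]]

The orthogonal projection onto the line spanned by a nonzero vector u = (a, b) has matrix P = (u uᵀ) / (uᵀ u) = (1/(a² + b²)) · [[a², ab], [ab, b²]].
Here u = (5, -1), so a² + b² = 25 + 1 = 26.
P = (1/26) · [[25, -5], [-5, 1]] = [[25/26, -5/26], [-5/26, 1/26]].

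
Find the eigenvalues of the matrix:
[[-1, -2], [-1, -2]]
λ = -3 and λ = 0

Characteristic equation: det(A - λI) = 0
λ² - (trace)λ + (det) = 0
λ² - (-3)λ + (0) = 0
λ² + 3λ + 0 = 0
Solving: λ = -3, 0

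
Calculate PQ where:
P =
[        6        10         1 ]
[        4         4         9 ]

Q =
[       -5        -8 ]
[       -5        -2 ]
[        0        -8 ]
PQ =
[      -80       -76 ]
[      -40      -112 ]

Matrix multiplication: (PQ)[i][j] = sum over k of P[i][k] * Q[k][j].
  (PQ)[0][0] = (6)*(-5) + (10)*(-5) + (1)*(0) = -80
  (PQ)[0][1] = (6)*(-8) + (10)*(-2) + (1)*(-8) = -76
  (PQ)[1][0] = (4)*(-5) + (4)*(-5) + (9)*(0) = -40
  (PQ)[1][1] = (4)*(-8) + (4)*(-2) + (9)*(-8) = -112
PQ =
[      -80       -76 ]
[      -40      -112 ]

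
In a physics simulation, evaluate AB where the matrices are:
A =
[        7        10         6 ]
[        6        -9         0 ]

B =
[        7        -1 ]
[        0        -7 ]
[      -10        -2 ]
AB =
[      -11       -89 ]
[       42        57 ]

Matrix multiplication: (AB)[i][j] = sum over k of A[i][k] * B[k][j].
  (AB)[0][0] = (7)*(7) + (10)*(0) + (6)*(-10) = -11
  (AB)[0][1] = (7)*(-1) + (10)*(-7) + (6)*(-2) = -89
  (AB)[1][0] = (6)*(7) + (-9)*(0) + (0)*(-10) = 42
  (AB)[1][1] = (6)*(-1) + (-9)*(-7) + (0)*(-2) = 57
AB =
[      -11       -89 ]
[       42        57 ]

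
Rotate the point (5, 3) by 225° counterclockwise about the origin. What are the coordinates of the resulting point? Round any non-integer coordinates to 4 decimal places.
(-1.4142, -5.6569)

Rotation matrix R(θ) = [[cos θ, -sin θ], [sin θ, cos θ]]; for θ = 225°:
R = [[-√2/2, √2/2], [-√2/2, -√2/2]]
Result: R × [5, 3]ᵀ = [-√2/2·5 + (√2/2)·3, -√2/2·5 + (-√2/2)·3]ᵀ = (-1.4142, -5.6569)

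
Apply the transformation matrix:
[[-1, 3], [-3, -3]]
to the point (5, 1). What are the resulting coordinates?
(-2, -18)

Matrix multiplication:
[[-1, 3], [-3, -3]] × [5, 1]ᵀ
= [-1×5 + 3×1, -3×5 + -3×1]ᵀ
= [-2.0000, -18.0000]ᵀ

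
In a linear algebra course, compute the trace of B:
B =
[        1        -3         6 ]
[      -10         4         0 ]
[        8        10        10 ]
tr(B) = 1 + 4 + 10 = 15

The trace of a square matrix is the sum of its diagonal entries.
Diagonal entries of B: B[0][0] = 1, B[1][1] = 4, B[2][2] = 10.
tr(B) = 1 + 4 + 10 = 15.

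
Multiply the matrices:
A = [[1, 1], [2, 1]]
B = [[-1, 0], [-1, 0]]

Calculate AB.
[[-2, 0], [-3, 0]]

Each entry (i,j) of AB = sum over k of A[i][k]*B[k][j].
(AB)[0][0] = (1)*(-1) + (1)*(-1) = -2
(AB)[0][1] = (1)*(0) + (1)*(0) = 0
(AB)[1][0] = (2)*(-1) + (1)*(-1) = -3
(AB)[1][1] = (2)*(0) + (1)*(0) = 0
AB = [[-2, 0], [-3, 0]]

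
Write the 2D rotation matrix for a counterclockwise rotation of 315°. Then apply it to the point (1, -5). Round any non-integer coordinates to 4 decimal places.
R = [[√2/2, √2/2], [-√2/2, √2/2]]; R·(1, -5) = (-2.8284, -4.2426)

Rotation matrix formula: R(θ) = [[cos θ, -sin θ], [sin θ, cos θ]]
For θ = 315°:
cos(315°) = √2/2
sin(315°) = -√2/2
R = [[√2/2, √2/2], [-√2/2, √2/2]]
Apply to (1, -5): [√2/2·1 + (√2/2)·-5, -√2/2·1 + √2/2·-5] = (-2.8284, -4.2426)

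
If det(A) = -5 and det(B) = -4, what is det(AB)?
20

Use the multiplicative property of determinants: det(AB) = det(A)*det(B).
det(AB) = (-5)*(-4) = 20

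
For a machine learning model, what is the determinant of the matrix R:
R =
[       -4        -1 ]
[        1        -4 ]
det(R) = 17

For a 2×2 matrix [[a, b], [c, d]], det = a*d - b*c.
det(R) = (-4)*(-4) - (-1)*(1) = 16 + 1 = 17.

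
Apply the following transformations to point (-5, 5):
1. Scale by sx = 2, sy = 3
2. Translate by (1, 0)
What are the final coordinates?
(-9, 15)

Step 1: Scale (-5, 5) by (sx, sy) = (2, 3) → (-10, 15)
Step 2: Translate by (1, 0) → (-9, 15)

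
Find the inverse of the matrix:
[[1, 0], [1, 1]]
[[1, 0], [-1, 1]]

For [[a,b],[c,d]], inverse = (1/det)·[[d,-b],[-c,a]]
det = 1·1 - 0·1 = 1
Inverse = (1/1)·[[1, 0], [-1, 1]]
        = [[1, 0], [-1, 1]]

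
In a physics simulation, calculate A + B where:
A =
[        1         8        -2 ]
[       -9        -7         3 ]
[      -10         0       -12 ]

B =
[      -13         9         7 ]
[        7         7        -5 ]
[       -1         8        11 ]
A + B =
[      -12        17         5 ]
[       -2         0        -2 ]
[      -11         8        -1 ]

Matrix addition is elementwise: (A+B)[i][j] = A[i][j] + B[i][j].
  (A+B)[0][0] = (1) + (-13) = -12
  (A+B)[0][1] = (8) + (9) = 17
  (A+B)[0][2] = (-2) + (7) = 5
  (A+B)[1][0] = (-9) + (7) = -2
  (A+B)[1][1] = (-7) + (7) = 0
  (A+B)[1][2] = (3) + (-5) = -2
  (A+B)[2][0] = (-10) + (-1) = -11
  (A+B)[2][1] = (0) + (8) = 8
  (A+B)[2][2] = (-12) + (11) = -1
A + B =
[      -12        17         5 ]
[       -2         0        -2 ]
[      -11         8        -1 ]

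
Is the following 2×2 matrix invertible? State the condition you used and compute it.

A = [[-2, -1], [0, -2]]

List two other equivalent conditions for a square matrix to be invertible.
Yes, invertible; det(A) = 4 ≠ 0. Equivalent conditions: rank(A) = 2; Ax = 0 has only the trivial solution; 0 is not an eigenvalue; the columns of A are linearly independent.

To check invertibility, compute det(A).
The given matrix is triangular, so det(A) equals the product of its diagonal entries = 4 ≠ 0.
Since det(A) ≠ 0, A is invertible.
Equivalent conditions for a square matrix A to be invertible:
- rank(A) = 2 (full rank).
- The homogeneous system Ax = 0 has only the trivial solution x = 0.
- 0 is not an eigenvalue of A.
- The columns (equivalently rows) of A are linearly independent.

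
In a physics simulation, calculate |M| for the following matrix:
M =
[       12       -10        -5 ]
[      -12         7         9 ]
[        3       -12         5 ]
det(M) = 231

Expand along row 0 (cofactor expansion): det(M) = a*(e*i - f*h) - b*(d*i - f*g) + c*(d*h - e*g), where the 3×3 is [[a, b, c], [d, e, f], [g, h, i]].
Minor M_00 = (7)*(5) - (9)*(-12) = 35 + 108 = 143.
Minor M_01 = (-12)*(5) - (9)*(3) = -60 - 27 = -87.
Minor M_02 = (-12)*(-12) - (7)*(3) = 144 - 21 = 123.
det(M) = (12)*(143) - (-10)*(-87) + (-5)*(123) = 1716 - 870 - 615 = 231.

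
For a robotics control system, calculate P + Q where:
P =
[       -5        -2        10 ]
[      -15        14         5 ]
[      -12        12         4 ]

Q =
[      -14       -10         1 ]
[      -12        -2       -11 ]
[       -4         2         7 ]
P + Q =
[      -19       -12        11 ]
[      -27        12        -6 ]
[      -16        14        11 ]

Matrix addition is elementwise: (P+Q)[i][j] = P[i][j] + Q[i][j].
  (P+Q)[0][0] = (-5) + (-14) = -19
  (P+Q)[0][1] = (-2) + (-10) = -12
  (P+Q)[0][2] = (10) + (1) = 11
  (P+Q)[1][0] = (-15) + (-12) = -27
  (P+Q)[1][1] = (14) + (-2) = 12
  (P+Q)[1][2] = (5) + (-11) = -6
  (P+Q)[2][0] = (-12) + (-4) = -16
  (P+Q)[2][1] = (12) + (2) = 14
  (P+Q)[2][2] = (4) + (7) = 11
P + Q =
[      -19       -12        11 ]
[      -27        12        -6 ]
[      -16        14        11 ]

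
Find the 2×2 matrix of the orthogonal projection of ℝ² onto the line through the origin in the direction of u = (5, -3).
[[25/34, -15/34], [-15/34, 9/34]]

The orthogonal projection onto the line spanned by a nonzero vector u = (a, b) has matrix P = (u uᵀ) / (uᵀ u) = (1/(a² + b²)) · [[a², ab], [ab, b²]].
Here u = (5, -3), so a² + b² = 25 + 9 = 34.
P = (1/34) · [[25, -15], [-15, 9]] = [[25/34, -15/34], [-15/34, 9/34]].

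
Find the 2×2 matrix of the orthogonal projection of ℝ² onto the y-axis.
[[0, 0], [0, 1]]

The orthogonal projection onto the line spanned by a nonzero vector u = (a, b) has matrix P = (u uᵀ) / (uᵀ u) = (1/(a² + b²)) · [[a², ab], [ab, b²]].
Here u = (0, 1), so a² + b² = 0 + 1 = 1.
P = (1/1) · [[0, 0], [0, 1]] = [[0, 0], [0, 1]].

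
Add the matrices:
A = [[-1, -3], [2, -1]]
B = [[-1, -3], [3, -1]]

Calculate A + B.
[[-2, -6], [5, -2]]

Add corresponding elements:
(-1)+(-1)=-2
(-3)+(-3)=-6
(2)+(3)=5
(-1)+(-1)=-2
A + B = [[-2, -6], [5, -2]]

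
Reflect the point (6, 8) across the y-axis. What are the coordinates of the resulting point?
(-6, 8)

Reflection across y-axis: (6, 8) → (-6, 8)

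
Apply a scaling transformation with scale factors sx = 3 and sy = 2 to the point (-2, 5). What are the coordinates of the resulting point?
(-6, 10)

Scaling matrix:
[[3, 0], [0, 2]]
Result: (-2 × 3, 5 × 2) = (-6, 10)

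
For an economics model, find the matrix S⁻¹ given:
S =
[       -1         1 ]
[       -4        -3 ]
det(S) = 7
S⁻¹ =
[     -3/7      -1/7 ]
[      4/7      -1/7 ]

For a 2×2 matrix S = [[a, b], [c, d]] with det(S) ≠ 0, S⁻¹ = (1/det(S)) * [[d, -b], [-c, a]].
det(S) = (-1)*(-3) - (1)*(-4) = 3 + 4 = 7.
S⁻¹ = (1/7) * [[-3, -1], [4, -1]].
Dividing each entry by 7 and reducing:
S⁻¹ =
[     -3/7      -1/7 ]
[      4/7      -1/7 ]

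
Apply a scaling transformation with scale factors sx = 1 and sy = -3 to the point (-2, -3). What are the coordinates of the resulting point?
(-2, 9)

Scaling matrix:
[[1, 0], [0, -3]]
Result: (-2 × 1, -3 × -3) = (-2, 9)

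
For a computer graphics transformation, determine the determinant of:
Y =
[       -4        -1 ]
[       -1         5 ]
det(Y) = -21

For a 2×2 matrix [[a, b], [c, d]], det = a*d - b*c.
det(Y) = (-4)*(5) - (-1)*(-1) = -20 - 1 = -21.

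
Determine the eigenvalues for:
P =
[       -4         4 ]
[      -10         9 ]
λ = 1, 4

Solve det(P - λI) = 0. For a 2×2 matrix the characteristic equation is λ² - (trace)λ + det = 0.
trace(P) = a + d = -4 + 9 = 5.
det(P) = a*d - b*c = (-4)*(9) - (4)*(-10) = -36 + 40 = 4.
Characteristic equation: λ² - (5)λ + (4) = 0.
Discriminant = (5)² - 4*(4) = 25 - 16 = 9.
λ = (5 ± √9) / 2 = (5 ± 3) / 2 = 1, 4.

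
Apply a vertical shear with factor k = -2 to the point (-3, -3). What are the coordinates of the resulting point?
(-3, 3)

Shear matrix for vertical shear with factor k = -2:
[[1, 0], [-2, 1]]
Result: (-3, -3) → (-3, 3)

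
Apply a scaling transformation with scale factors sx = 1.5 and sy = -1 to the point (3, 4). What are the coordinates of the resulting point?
(4.5, -4)

Scaling matrix:
[[1.50, 0], [0, -1]]
Result: (3 × 1.5, 4 × -1) = (4.5, -4)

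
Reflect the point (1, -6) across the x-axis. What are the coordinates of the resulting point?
(1, 6)

Reflection across x-axis: (1, -6) → (1, 6)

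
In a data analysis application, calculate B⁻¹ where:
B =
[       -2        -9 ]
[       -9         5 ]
det(B) = -91
B⁻¹ =
[    -5/91     -9/91 ]
[    -9/91      2/91 ]

For a 2×2 matrix B = [[a, b], [c, d]] with det(B) ≠ 0, B⁻¹ = (1/det(B)) * [[d, -b], [-c, a]].
det(B) = (-2)*(5) - (-9)*(-9) = -10 - 81 = -91.
B⁻¹ = (1/-91) * [[5, 9], [9, -2]].
Dividing each entry by -91 and reducing:
B⁻¹ =
[    -5/91     -9/91 ]
[    -9/91      2/91 ]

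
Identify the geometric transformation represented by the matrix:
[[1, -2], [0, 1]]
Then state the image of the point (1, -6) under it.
horizontal shear with factor -2; image of (1, -6) is (13, -6)

The matrix [[1, k], [0, 1]] sends (x, y) to (x + -2y, y), leaving the y-coordinate fixed: a horizontal shear.
The matrix [[1, -2], [0, 1]] represents: horizontal shear with factor -2.
Applying it to (1, -6): [1·1 + -2·-6, 0·1 + 1·-6] = (13, -6).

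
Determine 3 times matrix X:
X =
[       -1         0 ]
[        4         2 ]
3X =
[       -3         0 ]
[       12         6 ]

Scalar multiplication is elementwise: (3X)[i][j] = 3 * X[i][j].
  (3X)[0][0] = 3 * (-1) = -3
  (3X)[0][1] = 3 * (0) = 0
  (3X)[1][0] = 3 * (4) = 12
  (3X)[1][1] = 3 * (2) = 6
3X =
[       -3         0 ]
[       12         6 ]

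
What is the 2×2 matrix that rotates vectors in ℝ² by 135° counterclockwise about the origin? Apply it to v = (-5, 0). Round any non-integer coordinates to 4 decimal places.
R = [[-√2/2, -√2/2], [√2/2, -√2/2]]; R·v = (3.5355, -3.5355)

A counterclockwise rotation by angle θ in ℝ² has matrix R(θ) = [[cos θ, -sin θ], [sin θ, cos θ]].
For θ = 135°: cos θ = -√2/2, sin θ = √2/2.
R(135°) = [[-√2/2, -√2/2], [√2/2, -√2/2]].
R·v = [-√2/2·-5 + (-√2/2)·0, √2/2·-5 + -√2/2·0] = (3.5355, -3.5355).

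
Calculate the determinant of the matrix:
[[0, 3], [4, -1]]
-12

For a 2×2 matrix [[a, b], [c, d]], det = ad - bc
det = (0)(-1) - (3)(4) = 0 - 12 = -12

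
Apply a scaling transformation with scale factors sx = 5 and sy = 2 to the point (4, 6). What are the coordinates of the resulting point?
(20, 12)

Scaling matrix:
[[5, 0], [0, 2]]
Result: (4 × 5, 6 × 2) = (20, 12)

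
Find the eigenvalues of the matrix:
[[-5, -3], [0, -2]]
λ = -5 and λ = -2

Characteristic equation: det(A - λI) = 0
λ² - (trace)λ + (det) = 0
λ² - (-7)λ + (10) = 0
λ² + 7λ + 10 = 0
Solving: λ = -5, -2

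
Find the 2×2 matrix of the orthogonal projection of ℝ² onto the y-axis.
[[0, 0], [0, 1]]

The orthogonal projection onto the line spanned by a nonzero vector u = (a, b) has matrix P = (u uᵀ) / (uᵀ u) = (1/(a² + b²)) · [[a², ab], [ab, b²]].
Here u = (0, 1), so a² + b² = 0 + 1 = 1.
P = (1/1) · [[0, 0], [0, 1]] = [[0, 0], [0, 1]].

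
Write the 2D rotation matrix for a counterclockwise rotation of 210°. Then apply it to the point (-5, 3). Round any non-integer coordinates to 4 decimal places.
R = [[-√3/2, 1/2], [-1/2, -√3/2]]; R·(-5, 3) = (5.8301, -0.0981)

Rotation matrix formula: R(θ) = [[cos θ, -sin θ], [sin θ, cos θ]]
For θ = 210°:
cos(210°) = -√3/2
sin(210°) = -1/2
R = [[-√3/2, 1/2], [-1/2, -√3/2]]
Apply to (-5, 3): [-√3/2·-5 + (1/2)·3, -1/2·-5 + -√3/2·3] = (5.8301, -0.0981)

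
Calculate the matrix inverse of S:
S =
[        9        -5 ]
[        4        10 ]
det(S) = 110
S⁻¹ =
[     1/11      1/22 ]
[    -2/55     9/110 ]

For a 2×2 matrix S = [[a, b], [c, d]] with det(S) ≠ 0, S⁻¹ = (1/det(S)) * [[d, -b], [-c, a]].
det(S) = (9)*(10) - (-5)*(4) = 90 + 20 = 110.
S⁻¹ = (1/110) * [[10, 5], [-4, 9]].
Dividing each entry by 110 and reducing:
S⁻¹ =
[     1/11      1/22 ]
[    -2/55     9/110 ]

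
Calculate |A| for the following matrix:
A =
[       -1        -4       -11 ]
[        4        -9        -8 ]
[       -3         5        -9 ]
det(A) = -284

Expand along row 0 (cofactor expansion): det(A) = a*(e*i - f*h) - b*(d*i - f*g) + c*(d*h - e*g), where the 3×3 is [[a, b, c], [d, e, f], [g, h, i]].
Minor M_00 = (-9)*(-9) - (-8)*(5) = 81 + 40 = 121.
Minor M_01 = (4)*(-9) - (-8)*(-3) = -36 - 24 = -60.
Minor M_02 = (4)*(5) - (-9)*(-3) = 20 - 27 = -7.
det(A) = (-1)*(121) - (-4)*(-60) + (-11)*(-7) = -121 - 240 + 77 = -284.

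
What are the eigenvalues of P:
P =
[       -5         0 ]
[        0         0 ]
λ = -5, 0

Solve det(P - λI) = 0. For a 2×2 matrix the characteristic equation is λ² - (trace)λ + det = 0.
trace(P) = a + d = -5 + 0 = -5.
det(P) = a*d - b*c = (-5)*(0) - (0)*(0) = 0 - 0 = 0.
Characteristic equation: λ² - (-5)λ + (0) = 0.
Discriminant = (-5)² - 4*(0) = 25 - 0 = 25.
λ = (-5 ± √25) / 2 = (-5 ± 5) / 2 = -5, 0.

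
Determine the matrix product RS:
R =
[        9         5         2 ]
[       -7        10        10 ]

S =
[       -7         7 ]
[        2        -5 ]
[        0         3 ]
RS =
[      -53        44 ]
[       69       -69 ]

Matrix multiplication: (RS)[i][j] = sum over k of R[i][k] * S[k][j].
  (RS)[0][0] = (9)*(-7) + (5)*(2) + (2)*(0) = -53
  (RS)[0][1] = (9)*(7) + (5)*(-5) + (2)*(3) = 44
  (RS)[1][0] = (-7)*(-7) + (10)*(2) + (10)*(0) = 69
  (RS)[1][1] = (-7)*(7) + (10)*(-5) + (10)*(3) = -69
RS =
[      -53        44 ]
[       69       -69 ]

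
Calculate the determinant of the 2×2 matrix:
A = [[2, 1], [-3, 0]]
3

For A = [[a, b], [c, d]], det(A) = a*d - b*c.
det(A) = (2)*(0) - (1)*(-3) = 0 - -3 = 3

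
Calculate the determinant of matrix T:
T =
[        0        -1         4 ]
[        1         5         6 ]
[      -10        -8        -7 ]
det(T) = 221

Expand along row 0 (cofactor expansion): det(T) = a*(e*i - f*h) - b*(d*i - f*g) + c*(d*h - e*g), where the 3×3 is [[a, b, c], [d, e, f], [g, h, i]].
Minor M_00 = (5)*(-7) - (6)*(-8) = -35 + 48 = 13.
Minor M_01 = (1)*(-7) - (6)*(-10) = -7 + 60 = 53.
Minor M_02 = (1)*(-8) - (5)*(-10) = -8 + 50 = 42.
det(T) = (0)*(13) - (-1)*(53) + (4)*(42) = 0 + 53 + 168 = 221.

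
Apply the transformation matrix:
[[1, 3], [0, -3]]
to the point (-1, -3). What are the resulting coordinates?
(-10, 9)

Matrix multiplication:
[[1, 3], [0, -3]] × [-1, -3]ᵀ
= [1×-1 + 3×-3, 0×-1 + -3×-3]ᵀ
= [-10.0000, 9.0000]ᵀ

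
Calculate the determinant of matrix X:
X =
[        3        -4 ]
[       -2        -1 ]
det(X) = -11

For a 2×2 matrix [[a, b], [c, d]], det = a*d - b*c.
det(X) = (3)*(-1) - (-4)*(-2) = -3 - 8 = -11.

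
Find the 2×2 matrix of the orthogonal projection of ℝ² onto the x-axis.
[[1, 0], [0, 0]]

The orthogonal projection onto the line spanned by a nonzero vector u = (a, b) has matrix P = (u uᵀ) / (uᵀ u) = (1/(a² + b²)) · [[a², ab], [ab, b²]].
Here u = (1, 0), so a² + b² = 1 + 0 = 1.
P = (1/1) · [[1, 0], [0, 0]] = [[1, 0], [0, 0]].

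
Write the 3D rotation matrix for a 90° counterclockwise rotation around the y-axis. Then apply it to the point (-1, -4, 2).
R = [[0, 0, 1], [0, 1, 0], [-1, 0, 0]]; R·(-1, -4, 2) = (2, -4, 1)

Rotation matrix for 90° around y-axis:
cos(90°) = 0, sin(90°) = 1
R = [[0, 0, 1], [0, 1, 0], [-1, 0, 0]]
Apply to (-1, -4, 2): R·[-1, -4, 2]ᵀ = (2, -4, 1)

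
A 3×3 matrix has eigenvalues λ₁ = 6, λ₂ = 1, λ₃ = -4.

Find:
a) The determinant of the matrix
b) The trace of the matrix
det = -24, trace = 3

Two standard eigenvalue identities:
- det(A) equals the product of the eigenvalues (counted with multiplicity).
- trace(A) equals the sum of the eigenvalues.
det(A) = (6)*(1)*(-4) = -24.
trace(A) = 6 + 1 - 4 = 3.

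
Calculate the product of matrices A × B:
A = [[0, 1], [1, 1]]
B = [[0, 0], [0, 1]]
[[0, 1], [0, 1]]

Matrix multiplication:
C[0][0] = 0×0 + 1×0 = 0
C[0][1] = 0×0 + 1×1 = 1
C[1][0] = 1×0 + 1×0 = 0
C[1][1] = 1×0 + 1×1 = 1
Result: [[0, 1], [0, 1]]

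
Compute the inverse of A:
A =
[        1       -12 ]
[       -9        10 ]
det(A) = -98
A⁻¹ =
[    -5/49     -6/49 ]
[    -9/98     -1/98 ]

For a 2×2 matrix A = [[a, b], [c, d]] with det(A) ≠ 0, A⁻¹ = (1/det(A)) * [[d, -b], [-c, a]].
det(A) = (1)*(10) - (-12)*(-9) = 10 - 108 = -98.
A⁻¹ = (1/-98) * [[10, 12], [9, 1]].
Dividing each entry by -98 and reducing:
A⁻¹ =
[    -5/49     -6/49 ]
[    -9/98     -1/98 ]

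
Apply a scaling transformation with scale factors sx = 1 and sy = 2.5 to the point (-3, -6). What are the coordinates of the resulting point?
(-3, -15.0)

Scaling matrix:
[[1, 0], [0, 2.50]]
Result: (-3 × 1, -6 × 2.5) = (-3, -15.0)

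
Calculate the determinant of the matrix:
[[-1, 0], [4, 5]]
-5

For a 2×2 matrix [[a, b], [c, d]], det = ad - bc
det = (-1)(5) - (0)(4) = -5 - 0 = -5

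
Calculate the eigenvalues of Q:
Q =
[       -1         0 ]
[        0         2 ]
λ = -1, 2

Solve det(Q - λI) = 0. For a 2×2 matrix the characteristic equation is λ² - (trace)λ + det = 0.
trace(Q) = a + d = -1 + 2 = 1.
det(Q) = a*d - b*c = (-1)*(2) - (0)*(0) = -2 - 0 = -2.
Characteristic equation: λ² - (1)λ + (-2) = 0.
Discriminant = (1)² - 4*(-2) = 1 + 8 = 9.
λ = (1 ± √9) / 2 = (1 ± 3) / 2 = -1, 2.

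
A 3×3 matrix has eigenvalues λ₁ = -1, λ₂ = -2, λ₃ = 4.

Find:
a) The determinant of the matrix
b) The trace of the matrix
det = 8, trace = 1

Two standard eigenvalue identities:
- det(A) equals the product of the eigenvalues (counted with multiplicity).
- trace(A) equals the sum of the eigenvalues.
det(A) = (-1)*(-2)*(4) = 8.
trace(A) = -1 - 2 + 4 = 1.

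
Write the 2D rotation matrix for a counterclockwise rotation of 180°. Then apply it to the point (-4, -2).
R = [[-1, 0], [0, -1]]; R·(-4, -2) = (4, 2)

Rotation matrix formula: R(θ) = [[cos θ, -sin θ], [sin θ, cos θ]]
For θ = 180°:
cos(180°) = -1
sin(180°) = 0
R = [[-1, 0], [0, -1]]
Apply to (-4, -2): [-1·-4 + (0)·-2, 0·-4 + -1·-2] = (4, 2)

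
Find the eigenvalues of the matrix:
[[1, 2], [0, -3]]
λ = -3 and λ = 1

Characteristic equation: det(A - λI) = 0
λ² - (trace)λ + (det) = 0
λ² - (-2)λ + (-3) = 0
λ² + 2λ - 3 = 0
Solving: λ = -3, 1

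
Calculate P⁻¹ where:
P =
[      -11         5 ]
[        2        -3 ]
det(P) = 23
P⁻¹ =
[    -3/23     -5/23 ]
[    -2/23    -11/23 ]

For a 2×2 matrix P = [[a, b], [c, d]] with det(P) ≠ 0, P⁻¹ = (1/det(P)) * [[d, -b], [-c, a]].
det(P) = (-11)*(-3) - (5)*(2) = 33 - 10 = 23.
P⁻¹ = (1/23) * [[-3, -5], [-2, -11]].
Dividing each entry by 23 and reducing:
P⁻¹ =
[    -3/23     -5/23 ]
[    -2/23    -11/23 ]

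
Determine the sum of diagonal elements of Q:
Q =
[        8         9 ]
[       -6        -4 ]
tr(Q) = 8 - 4 = 4

The trace of a square matrix is the sum of its diagonal entries.
Diagonal entries of Q: Q[0][0] = 8, Q[1][1] = -4.
tr(Q) = 8 - 4 = 4.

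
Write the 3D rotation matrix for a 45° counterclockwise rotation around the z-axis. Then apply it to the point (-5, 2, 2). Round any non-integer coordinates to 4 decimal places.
R = [[√2/2, -√2/2, 0], [√2/2, √2/2, 0], [0, 0, 1]]; R·(-5, 2, 2) = (-4.9497, -2.1213, 2.0000)

Rotation matrix for 45° around z-axis:
cos(45°) = √2/2, sin(45°) = √2/2
R = [[√2/2, -√2/2, 0], [√2/2, √2/2, 0], [0, 0, 1]]
Apply to (-5, 2, 2): R·[-5, 2, 2]ᵀ = (-4.9497, -2.1213, 2.0000)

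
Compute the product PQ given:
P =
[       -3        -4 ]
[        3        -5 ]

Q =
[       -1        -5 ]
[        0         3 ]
PQ =
[        3         3 ]
[       -3       -30 ]

Matrix multiplication: (PQ)[i][j] = sum over k of P[i][k] * Q[k][j].
  (PQ)[0][0] = (-3)*(-1) + (-4)*(0) = 3
  (PQ)[0][1] = (-3)*(-5) + (-4)*(3) = 3
  (PQ)[1][0] = (3)*(-1) + (-5)*(0) = -3
  (PQ)[1][1] = (3)*(-5) + (-5)*(3) = -30
PQ =
[        3         3 ]
[       -3       -30 ]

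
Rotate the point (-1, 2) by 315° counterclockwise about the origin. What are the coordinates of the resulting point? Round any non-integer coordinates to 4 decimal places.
(0.7071, 2.1213)

Rotation matrix R(θ) = [[cos θ, -sin θ], [sin θ, cos θ]]; for θ = 315°:
R = [[√2/2, √2/2], [-√2/2, √2/2]]
Result: R × [-1, 2]ᵀ = [√2/2·-1 + (√2/2)·2, -√2/2·-1 + (√2/2)·2]ᵀ = (0.7071, 2.1213)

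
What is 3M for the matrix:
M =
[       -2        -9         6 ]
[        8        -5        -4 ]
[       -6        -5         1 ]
3M =
[       -6       -27        18 ]
[       24       -15       -12 ]
[      -18       -15         3 ]

Scalar multiplication is elementwise: (3M)[i][j] = 3 * M[i][j].
  (3M)[0][0] = 3 * (-2) = -6
  (3M)[0][1] = 3 * (-9) = -27
  (3M)[0][2] = 3 * (6) = 18
  (3M)[1][0] = 3 * (8) = 24
  (3M)[1][1] = 3 * (-5) = -15
  (3M)[1][2] = 3 * (-4) = -12
  (3M)[2][0] = 3 * (-6) = -18
  (3M)[2][1] = 3 * (-5) = -15
  (3M)[2][2] = 3 * (1) = 3
3M =
[       -6       -27        18 ]
[       24       -15       -12 ]
[      -18       -15         3 ]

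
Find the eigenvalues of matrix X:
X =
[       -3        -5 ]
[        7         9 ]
λ = 2, 4

Solve det(X - λI) = 0. For a 2×2 matrix the characteristic equation is λ² - (trace)λ + det = 0.
trace(X) = a + d = -3 + 9 = 6.
det(X) = a*d - b*c = (-3)*(9) - (-5)*(7) = -27 + 35 = 8.
Characteristic equation: λ² - (6)λ + (8) = 0.
Discriminant = (6)² - 4*(8) = 36 - 32 = 4.
λ = (6 ± √4) / 2 = (6 ± 2) / 2 = 2, 4.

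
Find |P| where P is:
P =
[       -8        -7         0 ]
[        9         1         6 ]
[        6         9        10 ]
det(P) = 730

Expand along row 0 (cofactor expansion): det(P) = a*(e*i - f*h) - b*(d*i - f*g) + c*(d*h - e*g), where the 3×3 is [[a, b, c], [d, e, f], [g, h, i]].
Minor M_00 = (1)*(10) - (6)*(9) = 10 - 54 = -44.
Minor M_01 = (9)*(10) - (6)*(6) = 90 - 36 = 54.
Minor M_02 = (9)*(9) - (1)*(6) = 81 - 6 = 75.
det(P) = (-8)*(-44) - (-7)*(54) + (0)*(75) = 352 + 378 + 0 = 730.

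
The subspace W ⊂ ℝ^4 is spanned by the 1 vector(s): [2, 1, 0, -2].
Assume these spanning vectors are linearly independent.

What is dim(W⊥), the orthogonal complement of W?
dim(W⊥) = 3

For any subspace W of ℝ^n, dim(W) + dim(W⊥) = n (the whole-space dimension).
Here the given 1 vectors are linearly independent, so dim(W) = 1.
Thus dim(W⊥) = n - dim(W) = 4 - 1 = 3.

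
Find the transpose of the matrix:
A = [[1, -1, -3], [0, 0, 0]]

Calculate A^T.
[[1, 0], [-1, 0], [-3, 0]]

The transpose sends entry (i,j) to (j,i); rows become columns.
Row 0 of A: [1, -1, -3] -> column 0 of A^T.
Row 1 of A: [0, 0, 0] -> column 1 of A^T.
A^T = [[1, 0], [-1, 0], [-3, 0]]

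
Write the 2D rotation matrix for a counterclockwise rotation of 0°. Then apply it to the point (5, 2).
R = [[1, 0], [0, 1]]; R·(5, 2) = (5, 2)

Rotation matrix formula: R(θ) = [[cos θ, -sin θ], [sin θ, cos θ]]
For θ = 0°:
cos(0°) = 1
sin(0°) = 0
R = [[1, 0], [0, 1]]
Apply to (5, 2): [1·5 + (0)·2, 0·5 + 1·2] = (5, 2)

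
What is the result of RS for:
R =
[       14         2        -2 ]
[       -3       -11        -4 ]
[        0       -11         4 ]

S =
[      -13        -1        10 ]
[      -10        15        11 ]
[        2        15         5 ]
RS =
[     -206       -14       152 ]
[      141      -222      -171 ]
[      118      -105      -101 ]

Matrix multiplication: (RS)[i][j] = sum over k of R[i][k] * S[k][j].
  (RS)[0][0] = (14)*(-13) + (2)*(-10) + (-2)*(2) = -206
  (RS)[0][1] = (14)*(-1) + (2)*(15) + (-2)*(15) = -14
  (RS)[0][2] = (14)*(10) + (2)*(11) + (-2)*(5) = 152
  (RS)[1][0] = (-3)*(-13) + (-11)*(-10) + (-4)*(2) = 141
  (RS)[1][1] = (-3)*(-1) + (-11)*(15) + (-4)*(15) = -222
  (RS)[1][2] = (-3)*(10) + (-11)*(11) + (-4)*(5) = -171
  (RS)[2][0] = (0)*(-13) + (-11)*(-10) + (4)*(2) = 118
  (RS)[2][1] = (0)*(-1) + (-11)*(15) + (4)*(15) = -105
  (RS)[2][2] = (0)*(10) + (-11)*(11) + (4)*(5) = -101
RS =
[     -206       -14       152 ]
[      141      -222      -171 ]
[      118      -105      -101 ]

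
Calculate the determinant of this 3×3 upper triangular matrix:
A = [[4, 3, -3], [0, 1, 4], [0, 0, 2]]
8

The determinant of a triangular matrix is the product of its diagonal entries (the off-diagonal entries above the diagonal do not affect it).
det(A) = (4) * (1) * (2) = 8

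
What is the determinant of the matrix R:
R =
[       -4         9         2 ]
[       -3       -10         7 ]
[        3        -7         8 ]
det(R) = 631

Expand along row 0 (cofactor expansion): det(R) = a*(e*i - f*h) - b*(d*i - f*g) + c*(d*h - e*g), where the 3×3 is [[a, b, c], [d, e, f], [g, h, i]].
Minor M_00 = (-10)*(8) - (7)*(-7) = -80 + 49 = -31.
Minor M_01 = (-3)*(8) - (7)*(3) = -24 - 21 = -45.
Minor M_02 = (-3)*(-7) - (-10)*(3) = 21 + 30 = 51.
det(R) = (-4)*(-31) - (9)*(-45) + (2)*(51) = 124 + 405 + 102 = 631.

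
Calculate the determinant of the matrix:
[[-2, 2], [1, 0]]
-2

For a 2×2 matrix [[a, b], [c, d]], det = ad - bc
det = (-2)(0) - (2)(1) = 0 - 2 = -2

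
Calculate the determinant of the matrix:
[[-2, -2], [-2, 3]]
-10

For a 2×2 matrix [[a, b], [c, d]], det = ad - bc
det = (-2)(3) - (-2)(-2) = -6 - 4 = -10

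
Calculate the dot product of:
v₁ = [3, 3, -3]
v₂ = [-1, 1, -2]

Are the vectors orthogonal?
6, No

The dot product is the sum of products of corresponding components.
v₁·v₂ = (3)*(-1) + (3)*(1) + (-3)*(-2) = -3 + 3 + 6 = 6.
Two vectors are orthogonal iff their dot product is 0; here the dot product is 6, so the vectors are not orthogonal.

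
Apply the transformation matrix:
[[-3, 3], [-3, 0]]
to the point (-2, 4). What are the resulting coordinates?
(18, 6)

Matrix multiplication:
[[-3, 3], [-3, 0]] × [-2, 4]ᵀ
= [-3×-2 + 3×4, -3×-2 + 0×4]ᵀ
= [18.0000, 6.0000]ᵀ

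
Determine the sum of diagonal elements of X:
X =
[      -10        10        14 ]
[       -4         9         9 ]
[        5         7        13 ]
tr(X) = -10 + 9 + 13 = 12

The trace of a square matrix is the sum of its diagonal entries.
Diagonal entries of X: X[0][0] = -10, X[1][1] = 9, X[2][2] = 13.
tr(X) = -10 + 9 + 13 = 12.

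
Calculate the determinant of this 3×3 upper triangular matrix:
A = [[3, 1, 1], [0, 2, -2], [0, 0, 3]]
18

The determinant of a triangular matrix is the product of its diagonal entries (the off-diagonal entries above the diagonal do not affect it).
det(A) = (3) * (2) * (3) = 18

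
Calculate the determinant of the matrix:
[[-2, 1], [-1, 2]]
-3

For a 2×2 matrix [[a, b], [c, d]], det = ad - bc
det = (-2)(2) - (1)(-1) = -4 - -1 = -3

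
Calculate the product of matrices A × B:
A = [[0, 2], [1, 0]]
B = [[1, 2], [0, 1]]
[[0, 2], [1, 2]]

Matrix multiplication:
C[0][0] = 0×1 + 2×0 = 0
C[0][1] = 0×2 + 2×1 = 2
C[1][0] = 1×1 + 0×0 = 1
C[1][1] = 1×2 + 0×1 = 2
Result: [[0, 2], [1, 2]]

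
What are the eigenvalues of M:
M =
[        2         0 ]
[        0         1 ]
λ = 1, 2

Solve det(M - λI) = 0. For a 2×2 matrix the characteristic equation is λ² - (trace)λ + det = 0.
trace(M) = a + d = 2 + 1 = 3.
det(M) = a*d - b*c = (2)*(1) - (0)*(0) = 2 - 0 = 2.
Characteristic equation: λ² - (3)λ + (2) = 0.
Discriminant = (3)² - 4*(2) = 9 - 8 = 1.
λ = (3 ± √1) / 2 = (3 ± 1) / 2 = 1, 2.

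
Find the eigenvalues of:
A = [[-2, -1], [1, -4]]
λ = -3, -3

Solve det(A - λI) = 0. For a 2×2 matrix this is λ² - (trace)λ + det = 0.
trace(A) = -2 - 4 = -6.
det(A) = (-2)*(-4) - (-1)*(1) = 8 + 1 = 9.
Characteristic equation: λ² - (-6)λ + (9) = 0.
Discriminant: (-6)² - 4*(9) = 36 - 36 = 0.
Roots: λ = (-6 ± √0) / 2 = -3, -3.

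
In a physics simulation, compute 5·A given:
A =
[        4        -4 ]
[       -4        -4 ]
5A =
[       20       -20 ]
[      -20       -20 ]

Scalar multiplication is elementwise: (5A)[i][j] = 5 * A[i][j].
  (5A)[0][0] = 5 * (4) = 20
  (5A)[0][1] = 5 * (-4) = -20
  (5A)[1][0] = 5 * (-4) = -20
  (5A)[1][1] = 5 * (-4) = -20
5A =
[       20       -20 ]
[      -20       -20 ]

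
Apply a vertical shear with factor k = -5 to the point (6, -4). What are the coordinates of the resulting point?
(6, -34)

Shear matrix for vertical shear with factor k = -5:
[[1, 0], [-5, 1]]
Result: (6, -4) → (6, -34)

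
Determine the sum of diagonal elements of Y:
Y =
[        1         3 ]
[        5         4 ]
tr(Y) = 1 + 4 = 5

The trace of a square matrix is the sum of its diagonal entries.
Diagonal entries of Y: Y[0][0] = 1, Y[1][1] = 4.
tr(Y) = 1 + 4 = 5.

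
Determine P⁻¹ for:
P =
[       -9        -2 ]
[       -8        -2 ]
det(P) = 2
P⁻¹ =
[       -1         1 ]
[        4      -9/2 ]

For a 2×2 matrix P = [[a, b], [c, d]] with det(P) ≠ 0, P⁻¹ = (1/det(P)) * [[d, -b], [-c, a]].
det(P) = (-9)*(-2) - (-2)*(-8) = 18 - 16 = 2.
P⁻¹ = (1/2) * [[-2, 2], [8, -9]].
Dividing each entry by 2 and reducing:
P⁻¹ =
[       -1         1 ]
[        4      -9/2 ]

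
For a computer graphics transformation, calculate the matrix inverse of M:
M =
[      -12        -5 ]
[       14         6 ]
det(M) = -2
M⁻¹ =
[       -3      -5/2 ]
[        7         6 ]

For a 2×2 matrix M = [[a, b], [c, d]] with det(M) ≠ 0, M⁻¹ = (1/det(M)) * [[d, -b], [-c, a]].
det(M) = (-12)*(6) - (-5)*(14) = -72 + 70 = -2.
M⁻¹ = (1/-2) * [[6, 5], [-14, -12]].
Dividing each entry by -2 and reducing:
M⁻¹ =
[       -3      -5/2 ]
[        7         6 ]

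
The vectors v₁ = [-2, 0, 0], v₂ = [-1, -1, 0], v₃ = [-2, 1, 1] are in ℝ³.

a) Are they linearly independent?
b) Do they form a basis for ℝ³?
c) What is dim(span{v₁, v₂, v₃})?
Yes independent, yes basis, dim = 3

Stack v₁, v₂, v₃ as rows of a 3×3 matrix.
[[-2, 0, 0]; [-1, -1, 0]; [-2, 1, 1]] is already lower triangular with nonzero diagonal entries (-2, -1, 1), so its determinant is the product of the diagonal entries, det = (-2)·(-1)·(1) = 2 ≠ 0, and the rows are linearly independent.
Three linearly independent vectors in ℝ³ form a basis for ℝ³, so dim(span{v₁,v₂,v₃}) = 3.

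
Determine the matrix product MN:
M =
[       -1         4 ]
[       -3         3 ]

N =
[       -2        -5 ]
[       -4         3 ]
MN =
[      -14        17 ]
[       -6        24 ]

Matrix multiplication: (MN)[i][j] = sum over k of M[i][k] * N[k][j].
  (MN)[0][0] = (-1)*(-2) + (4)*(-4) = -14
  (MN)[0][1] = (-1)*(-5) + (4)*(3) = 17
  (MN)[1][0] = (-3)*(-2) + (3)*(-4) = -6
  (MN)[1][1] = (-3)*(-5) + (3)*(3) = 24
MN =
[      -14        17 ]
[       -6        24 ]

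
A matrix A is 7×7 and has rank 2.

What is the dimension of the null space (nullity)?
5

The rank-nullity theorem for an m×n matrix states:
rank(A) + nullity(A) = n (the number of columns).
Here n = 7 and rank(A) = 2, so nullity(A) = 7 - 2 = 5.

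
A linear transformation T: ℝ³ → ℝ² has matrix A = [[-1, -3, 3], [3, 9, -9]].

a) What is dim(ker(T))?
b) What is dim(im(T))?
dim(ker) = 2, dim(im) = 1

Observe that row 2 = -3 × row 1 (so the rows are linearly dependent).
Thus rank(A) = 1 (only one linearly independent row).
dim(im(T)) = rank(A) = 1.
By the rank-nullity theorem applied to T: ℝ³ → ℝ², rank(A) + nullity(A) = 3 (the domain dimension), so dim(ker(T)) = 3 - 1 = 2.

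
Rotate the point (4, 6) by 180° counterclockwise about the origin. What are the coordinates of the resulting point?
(-4, -6)

Rotation matrix R(θ) = [[cos θ, -sin θ], [sin θ, cos θ]]; for θ = 180°:
R = [[-1, 0], [0, -1]]
Result: R × [4, 6]ᵀ = [-1·4 + (0)·6, 0·4 + (-1)·6]ᵀ = (-4, -6)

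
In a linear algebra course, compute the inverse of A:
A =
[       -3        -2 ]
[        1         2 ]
det(A) = -4
A⁻¹ =
[     -1/2      -1/2 ]
[      1/4       3/4 ]

For a 2×2 matrix A = [[a, b], [c, d]] with det(A) ≠ 0, A⁻¹ = (1/det(A)) * [[d, -b], [-c, a]].
det(A) = (-3)*(2) - (-2)*(1) = -6 + 2 = -4.
A⁻¹ = (1/-4) * [[2, 2], [-1, -3]].
Dividing each entry by -4 and reducing:
A⁻¹ =
[     -1/2      -1/2 ]
[      1/4       3/4 ]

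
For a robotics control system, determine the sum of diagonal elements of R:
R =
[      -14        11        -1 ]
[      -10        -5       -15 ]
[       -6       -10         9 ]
tr(R) = -14 - 5 + 9 = -10

The trace of a square matrix is the sum of its diagonal entries.
Diagonal entries of R: R[0][0] = -14, R[1][1] = -5, R[2][2] = 9.
tr(R) = -14 - 5 + 9 = -10.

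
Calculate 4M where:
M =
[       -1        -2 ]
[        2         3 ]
4M =
[       -4        -8 ]
[        8        12 ]

Scalar multiplication is elementwise: (4M)[i][j] = 4 * M[i][j].
  (4M)[0][0] = 4 * (-1) = -4
  (4M)[0][1] = 4 * (-2) = -8
  (4M)[1][0] = 4 * (2) = 8
  (4M)[1][1] = 4 * (3) = 12
4M =
[       -4        -8 ]
[        8        12 ]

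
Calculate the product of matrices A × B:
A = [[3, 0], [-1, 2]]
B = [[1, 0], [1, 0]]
[[3, 0], [1, 0]]

Matrix multiplication:
C[0][0] = 3×1 + 0×1 = 3
C[0][1] = 3×0 + 0×0 = 0
C[1][0] = -1×1 + 2×1 = 1
C[1][1] = -1×0 + 2×0 = 0
Result: [[3, 0], [1, 0]]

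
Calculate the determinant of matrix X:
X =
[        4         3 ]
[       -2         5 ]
det(X) = 26

For a 2×2 matrix [[a, b], [c, d]], det = a*d - b*c.
det(X) = (4)*(5) - (3)*(-2) = 20 + 6 = 26.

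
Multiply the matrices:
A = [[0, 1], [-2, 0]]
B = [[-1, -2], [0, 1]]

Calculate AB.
[[0, 1], [2, 4]]

Each entry (i,j) of AB = sum over k of A[i][k]*B[k][j].
(AB)[0][0] = (0)*(-1) + (1)*(0) = 0
(AB)[0][1] = (0)*(-2) + (1)*(1) = 1
(AB)[1][0] = (-2)*(-1) + (0)*(0) = 2
(AB)[1][1] = (-2)*(-2) + (0)*(1) = 4
AB = [[0, 1], [2, 4]]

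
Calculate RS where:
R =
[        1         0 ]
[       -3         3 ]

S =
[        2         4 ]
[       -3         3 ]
RS =
[        2         4 ]
[      -15        -3 ]

Matrix multiplication: (RS)[i][j] = sum over k of R[i][k] * S[k][j].
  (RS)[0][0] = (1)*(2) + (0)*(-3) = 2
  (RS)[0][1] = (1)*(4) + (0)*(3) = 4
  (RS)[1][0] = (-3)*(2) + (3)*(-3) = -15
  (RS)[1][1] = (-3)*(4) + (3)*(3) = -3
RS =
[        2         4 ]
[      -15        -3 ]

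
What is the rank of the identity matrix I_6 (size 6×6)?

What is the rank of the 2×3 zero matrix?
rank(I_6) = 6, rank(0) = 0

The identity I_6 has 6 columns that are the standard basis vectors e_1, …, e_6. These are linearly independent, so all 6 columns are pivots and rank(I_6) = 6.
The 2×3 zero matrix has every entry zero, so every row is the zero row and there are no pivots; rank(0) = 0.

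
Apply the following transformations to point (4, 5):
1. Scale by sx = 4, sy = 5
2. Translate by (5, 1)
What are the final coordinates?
(21, 26)

Step 1: Scale (4, 5) by (sx, sy) = (4, 5) → (16, 25)
Step 2: Translate by (5, 1) → (21, 26)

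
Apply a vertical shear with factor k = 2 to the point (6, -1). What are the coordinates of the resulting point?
(6, 11)

Shear matrix for vertical shear with factor k = 2:
[[1, 0], [2, 1]]
Result: (6, -1) → (6, 11)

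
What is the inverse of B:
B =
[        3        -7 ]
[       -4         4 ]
det(B) = -16
B⁻¹ =
[     -1/4     -7/16 ]
[     -1/4     -3/16 ]

For a 2×2 matrix B = [[a, b], [c, d]] with det(B) ≠ 0, B⁻¹ = (1/det(B)) * [[d, -b], [-c, a]].
det(B) = (3)*(4) - (-7)*(-4) = 12 - 28 = -16.
B⁻¹ = (1/-16) * [[4, 7], [4, 3]].
Dividing each entry by -16 and reducing:
B⁻¹ =
[     -1/4     -7/16 ]
[     -1/4     -3/16 ]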